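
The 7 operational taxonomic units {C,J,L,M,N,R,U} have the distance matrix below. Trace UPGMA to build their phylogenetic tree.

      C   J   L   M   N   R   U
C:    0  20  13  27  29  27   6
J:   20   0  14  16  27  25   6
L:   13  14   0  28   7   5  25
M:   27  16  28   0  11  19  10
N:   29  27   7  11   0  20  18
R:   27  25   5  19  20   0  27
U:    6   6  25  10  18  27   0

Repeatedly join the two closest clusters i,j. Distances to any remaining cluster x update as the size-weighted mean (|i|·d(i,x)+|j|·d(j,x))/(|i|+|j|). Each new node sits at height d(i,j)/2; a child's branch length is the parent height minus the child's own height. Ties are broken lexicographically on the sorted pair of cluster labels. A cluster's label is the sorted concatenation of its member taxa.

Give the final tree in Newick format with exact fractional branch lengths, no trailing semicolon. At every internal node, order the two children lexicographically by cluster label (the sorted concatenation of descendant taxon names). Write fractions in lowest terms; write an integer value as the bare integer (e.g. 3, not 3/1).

(((C:3,U:3):7/2,J:13/2):17/4,((L:5/2,R:5/2):27/4,(M:11/2,N:11/2):15/4):3/2)

1. join L+R (d=5) ⇒ LR; edges |L|=5/2, |R|=5/2
  updated: d(C,LR)=20, d(J,LR)=39/2, d(LR,M)=47/2, d(LR,N)=27/2, d(LR,U)=26
2. join C+U (d=6) ⇒ CU; edges |C|=3, |U|=3
  updated: d(CU,J)=13, d(CU,LR)=23, d(CU,M)=37/2, d(CU,N)=47/2
3. join M+N (d=11) ⇒ MN; edges |M|=11/2, |N|=11/2
  updated: d(CU,MN)=21, d(J,MN)=43/2, d(LR,MN)=37/2
4. join CU+J (d=13) ⇒ CJU; edges |CU|=7/2, |J|=13/2
  updated: d(CJU,LR)=131/6, d(CJU,MN)=127/6
5. join LR+MN (d=37/2) ⇒ LMNR; edges |LR|=27/4, |MN|=15/4
  updated: d(CJU,LMNR)=43/2
6. join CJU+LMNR (d=43/2) ⇒ CJLMNRU; edges |CJU|=17/4, |LMNR|=3/2
final tree: (((C:3,U:3):7/2,J:13/2):17/4,((L:5/2,R:5/2):27/4,(M:11/2,N:11/2):15/4):3/2)
total length: 193/4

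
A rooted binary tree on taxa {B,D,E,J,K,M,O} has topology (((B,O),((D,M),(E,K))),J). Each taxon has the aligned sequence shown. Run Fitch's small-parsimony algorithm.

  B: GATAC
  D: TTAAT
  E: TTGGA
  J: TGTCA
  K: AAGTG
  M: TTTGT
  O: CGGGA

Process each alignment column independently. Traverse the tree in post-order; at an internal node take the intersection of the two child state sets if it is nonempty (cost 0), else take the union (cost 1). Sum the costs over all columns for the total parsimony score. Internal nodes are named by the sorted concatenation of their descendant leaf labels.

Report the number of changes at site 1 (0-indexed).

3

BO@0: {G} ∪ {C} = {C,G} (union, +1)
DM@0: {T} ∩ {T} = {T} (intersection, +0)
EK@0: {T} ∪ {A} = {A,T} (union, +1)
DEKM@0: {T} ∩ {A,T} = {T} (intersection, +0)
BDEKMO@0: {C,G} ∪ {T} = {C,G,T} (union, +1)
BDEJKMO@0: {C,G,T} ∩ {T} = {T} (intersection, +0)
BO@1: {A} ∪ {G} = {A,G} (union, +1)
DM@1: {T} ∩ {T} = {T} (intersection, +0)
EK@1: {T} ∪ {A} = {A,T} (union, +1)
DEKM@1: {T} ∩ {A,T} = {T} (intersection, +0)
BDEKMO@1: {A,G} ∪ {T} = {A,G,T} (union, +1)
BDEJKMO@1: {A,G,T} ∩ {G} = {G} (intersection, +0)
BO@2: {T} ∪ {G} = {G,T} (union, +1)
DM@2: {A} ∪ {T} = {A,T} (union, +1)
EK@2: {G} ∩ {G} = {G} (intersection, +0)
DEKM@2: {A,T} ∪ {G} = {A,G,T} (union, +1)
BDEKMO@2: {G,T} ∩ {A,G,T} = {G,T} (intersection, +0)
BDEJKMO@2: {G,T} ∩ {T} = {T} (intersection, +0)
BO@3: {A} ∪ {G} = {A,G} (union, +1)
DM@3: {A} ∪ {G} = {A,G} (union, +1)
EK@3: {G} ∪ {T} = {G,T} (union, +1)
DEKM@3: {A,G} ∩ {G,T} = {G} (intersection, +0)
BDEKMO@3: {A,G} ∩ {G} = {G} (intersection, +0)
BDEJKMO@3: {G} ∪ {C} = {C,G} (union, +1)
BO@4: {C} ∪ {A} = {A,C} (union, +1)
DM@4: {T} ∩ {T} = {T} (intersection, +0)
EK@4: {A} ∪ {G} = {A,G} (union, +1)
DEKM@4: {T} ∪ {A,G} = {A,G,T} (union, +1)
BDEKMO@4: {A,C} ∩ {A,G,T} = {A} (intersection, +0)
BDEJKMO@4: {A} ∩ {A} = {A} (intersection, +0)
per-site changes: [3, 3, 3, 4, 3]; total = 16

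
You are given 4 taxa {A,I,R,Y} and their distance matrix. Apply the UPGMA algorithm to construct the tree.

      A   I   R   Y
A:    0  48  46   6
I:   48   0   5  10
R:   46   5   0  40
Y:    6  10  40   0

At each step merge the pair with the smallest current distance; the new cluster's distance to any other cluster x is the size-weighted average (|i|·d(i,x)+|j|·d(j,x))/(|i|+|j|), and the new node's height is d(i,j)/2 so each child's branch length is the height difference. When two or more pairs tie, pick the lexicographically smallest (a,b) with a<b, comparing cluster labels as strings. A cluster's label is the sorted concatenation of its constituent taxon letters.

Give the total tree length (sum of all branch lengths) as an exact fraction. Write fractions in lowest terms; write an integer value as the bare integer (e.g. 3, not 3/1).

1. join I+R (d=5) ⇒ IR; edges |I|=5/2, |R|=5/2
  updated: d(A,IR)=47, d(IR,Y)=25
2. join A+Y (d=6) ⇒ AY; edges |A|=3, |Y|=3
  updated: d(AY,IR)=36
3. join AY+IR (d=36) ⇒ AIRY; edges |AY|=15, |IR|=31/2
final tree: ((A:3,Y:3):15,(I:5/2,R:5/2):31/2)
total length: 83/2

83/2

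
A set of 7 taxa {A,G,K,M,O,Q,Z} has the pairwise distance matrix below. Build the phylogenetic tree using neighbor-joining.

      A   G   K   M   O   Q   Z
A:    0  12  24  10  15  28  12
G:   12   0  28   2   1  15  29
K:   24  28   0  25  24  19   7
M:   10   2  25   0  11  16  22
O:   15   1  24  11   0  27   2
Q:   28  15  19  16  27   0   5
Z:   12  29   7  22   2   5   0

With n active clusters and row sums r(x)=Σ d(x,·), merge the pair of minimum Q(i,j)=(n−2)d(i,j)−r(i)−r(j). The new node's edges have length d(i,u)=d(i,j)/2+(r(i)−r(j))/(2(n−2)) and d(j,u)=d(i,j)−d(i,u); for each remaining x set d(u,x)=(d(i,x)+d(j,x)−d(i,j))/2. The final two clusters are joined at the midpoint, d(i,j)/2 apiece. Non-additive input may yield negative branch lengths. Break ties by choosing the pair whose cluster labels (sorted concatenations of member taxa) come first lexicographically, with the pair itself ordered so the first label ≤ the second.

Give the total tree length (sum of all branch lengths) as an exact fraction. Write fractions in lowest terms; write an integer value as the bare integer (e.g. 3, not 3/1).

1305/32

1. join K+Z (d=7, Q=-169) ⇒ KZ; edges |K|=17/2, |Z|=-3/2
  updated: d(A,KZ)=29/2, d(G,KZ)=25, d(KZ,M)=20, d(KZ,O)=19/2, d(KZ,Q)=17/2
2. join KZ+Q (d=17/2, Q=-138) ⇒ KQZ; edges |KZ|=17/8, |Q|=51/8
  updated: d(A,KQZ)=17, d(G,KQZ)=63/4, d(KQZ,M)=55/4, d(KQZ,O)=14
3. join G+O (d=1, Q=-275/4) ⇒ GO; edges |G|=-29/24, |O|=53/24
  updated: d(A,GO)=13, d(GO,KQZ)=115/8, d(GO,M)=6
4. join A+KQZ (d=17, Q=-409/8) ⇒ AKQZ; edges |A|=231/32, |KQZ|=313/32
  updated: d(AKQZ,GO)=83/16, d(AKQZ,M)=27/8
5. join AKQZ+GO (d=83/16, Q=-233/16) ⇒ AGKOQZ; edges |AKQZ|=41/32, |GO|=125/32
  updated: d(AGKOQZ,M)=67/32
6. join AGKOQZ+M (d=67/32) ⇒ AGKMOQZ; edges |AGKOQZ|=67/64, |M|=67/64
final tree: (((A:231/32,((K:17/2,Z:-3/2):17/8,Q:51/8):313/32):41/32,(G:-29/24,O:53/24):125/32):67/64,M:67/64)
total length: 1305/32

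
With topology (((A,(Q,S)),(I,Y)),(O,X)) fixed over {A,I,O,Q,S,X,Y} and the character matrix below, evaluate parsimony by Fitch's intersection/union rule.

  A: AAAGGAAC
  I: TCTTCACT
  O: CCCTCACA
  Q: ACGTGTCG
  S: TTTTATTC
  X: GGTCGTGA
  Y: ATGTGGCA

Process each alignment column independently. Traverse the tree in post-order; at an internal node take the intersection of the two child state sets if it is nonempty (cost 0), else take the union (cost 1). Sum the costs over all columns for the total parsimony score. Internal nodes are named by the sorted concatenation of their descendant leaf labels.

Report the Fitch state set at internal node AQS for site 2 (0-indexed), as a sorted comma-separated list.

QS@0: {A} ∪ {T} = {A,T} (union, +1)
AQS@0: {A} ∩ {A,T} = {A} (intersection, +0)
IY@0: {T} ∪ {A} = {A,T} (union, +1)
AIQSY@0: {A} ∩ {A,T} = {A} (intersection, +0)
OX@0: {C} ∪ {G} = {C,G} (union, +1)
AIOQSXY@0: {A} ∪ {C,G} = {A,C,G} (union, +1)
QS@1: {C} ∪ {T} = {C,T} (union, +1)
AQS@1: {A} ∪ {C,T} = {A,C,T} (union, +1)
IY@1: {C} ∪ {T} = {C,T} (union, +1)
AIQSY@1: {A,C,T} ∩ {C,T} = {C,T} (intersection, +0)
OX@1: {C} ∪ {G} = {C,G} (union, +1)
AIOQSXY@1: {C,T} ∩ {C,G} = {C} (intersection, +0)
QS@2: {G} ∪ {T} = {G,T} (union, +1)
AQS@2: {A} ∪ {G,T} = {A,G,T} (union, +1)
IY@2: {T} ∪ {G} = {G,T} (union, +1)
AIQSY@2: {A,G,T} ∩ {G,T} = {G,T} (intersection, +0)
OX@2: {C} ∪ {T} = {C,T} (union, +1)
AIOQSXY@2: {G,T} ∩ {C,T} = {T} (intersection, +0)
QS@3: {T} ∩ {T} = {T} (intersection, +0)
AQS@3: {G} ∪ {T} = {G,T} (union, +1)
IY@3: {T} ∩ {T} = {T} (intersection, +0)
AIQSY@3: {G,T} ∩ {T} = {T} (intersection, +0)
OX@3: {T} ∪ {C} = {C,T} (union, +1)
AIOQSXY@3: {T} ∩ {C,T} = {T} (intersection, +0)
QS@4: {G} ∪ {A} = {A,G} (union, +1)
AQS@4: {G} ∩ {A,G} = {G} (intersection, +0)
IY@4: {C} ∪ {G} = {C,G} (union, +1)
AIQSY@4: {G} ∩ {C,G} = {G} (intersection, +0)
OX@4: {C} ∪ {G} = {C,G} (union, +1)
AIOQSXY@4: {G} ∩ {C,G} = {G} (intersection, +0)
QS@5: {T} ∩ {T} = {T} (intersection, +0)
AQS@5: {A} ∪ {T} = {A,T} (union, +1)
IY@5: {A} ∪ {G} = {A,G} (union, +1)
AIQSY@5: {A,T} ∩ {A,G} = {A} (intersection, +0)
OX@5: {A} ∪ {T} = {A,T} (union, +1)
AIOQSXY@5: {A} ∩ {A,T} = {A} (intersection, +0)
QS@6: {C} ∪ {T} = {C,T} (union, +1)
AQS@6: {A} ∪ {C,T} = {A,C,T} (union, +1)
IY@6: {C} ∩ {C} = {C} (intersection, +0)
AIQSY@6: {A,C,T} ∩ {C} = {C} (intersection, +0)
OX@6: {C} ∪ {G} = {C,G} (union, +1)
AIOQSXY@6: {C} ∩ {C,G} = {C} (intersection, +0)
QS@7: {G} ∪ {C} = {C,G} (union, +1)
AQS@7: {C} ∩ {C,G} = {C} (intersection, +0)
IY@7: {T} ∪ {A} = {A,T} (union, +1)
AIQSY@7: {C} ∪ {A,T} = {A,C,T} (union, +1)
OX@7: {A} ∩ {A} = {A} (intersection, +0)
AIOQSXY@7: {A,C,T} ∩ {A} = {A} (intersection, +0)
per-site changes: [4, 4, 4, 2, 3, 3, 3, 3]; total = 26

A,G,T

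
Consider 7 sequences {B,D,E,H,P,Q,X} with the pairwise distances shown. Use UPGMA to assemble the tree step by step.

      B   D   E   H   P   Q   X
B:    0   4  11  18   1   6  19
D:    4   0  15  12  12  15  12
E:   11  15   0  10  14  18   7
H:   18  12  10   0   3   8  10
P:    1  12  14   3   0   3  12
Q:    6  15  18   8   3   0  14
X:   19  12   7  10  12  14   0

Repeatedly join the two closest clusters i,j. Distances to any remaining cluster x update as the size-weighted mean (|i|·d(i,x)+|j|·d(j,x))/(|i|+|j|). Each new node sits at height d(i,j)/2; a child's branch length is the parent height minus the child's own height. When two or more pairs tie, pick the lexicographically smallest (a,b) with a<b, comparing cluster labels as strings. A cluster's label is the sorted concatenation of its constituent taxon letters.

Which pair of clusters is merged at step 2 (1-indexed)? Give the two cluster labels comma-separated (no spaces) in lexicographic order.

BP,Q

iteration 1: select B,P (d=1); attach at lengths (1/2, 1/2); label the merged cluster BP
  updated: d(BP,D)=8, d(BP,E)=25/2, d(BP,H)=21/2, d(BP,Q)=9/2, d(BP,X)=31/2
iteration 2: select BP,Q (d=9/2); attach at lengths (7/4, 9/4); label the merged cluster BPQ
  updated: d(BPQ,D)=31/3, d(BPQ,E)=43/3, d(BPQ,H)=29/3, d(BPQ,X)=15
iteration 3: select E,X (d=7); attach at lengths (7/2, 7/2); label the merged cluster EX
  updated: d(BPQ,EX)=44/3, d(D,EX)=27/2, d(EX,H)=10
iteration 4: select BPQ,H (d=29/3); attach at lengths (31/12, 29/6); label the merged cluster BHPQ
  updated: d(BHPQ,D)=43/4, d(BHPQ,EX)=27/2
iteration 5: select BHPQ,D (d=43/4); attach at lengths (13/24, 43/8); label the merged cluster BDHPQ
  updated: d(BDHPQ,EX)=27/2
iteration 6: select BDHPQ,EX (d=27/2); attach at lengths (11/8, 13/4); label the merged cluster BDEHPQX
final tree: (((((B:1/2,P:1/2):7/4,Q:9/4):31/12,H:29/6):13/24,D:43/8):11/8,(E:7/2,X:7/2):13/4)
total length: 719/24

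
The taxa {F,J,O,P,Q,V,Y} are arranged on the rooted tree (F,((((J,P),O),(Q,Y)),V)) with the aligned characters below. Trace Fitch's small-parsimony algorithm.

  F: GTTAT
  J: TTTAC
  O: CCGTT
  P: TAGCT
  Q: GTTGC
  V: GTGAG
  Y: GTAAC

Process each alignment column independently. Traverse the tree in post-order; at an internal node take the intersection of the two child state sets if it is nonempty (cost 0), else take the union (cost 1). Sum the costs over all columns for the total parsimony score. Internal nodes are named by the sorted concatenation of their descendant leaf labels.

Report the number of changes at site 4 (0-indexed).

JP@0: {T} ∩ {T} = {T} (intersection, +0)
JOP@0: {T} ∪ {C} = {C,T} (union, +1)
QY@0: {G} ∩ {G} = {G} (intersection, +0)
JOPQY@0: {C,T} ∪ {G} = {C,G,T} (union, +1)
JOPQVY@0: {C,G,T} ∩ {G} = {G} (intersection, +0)
FJOPQVY@0: {G} ∩ {G} = {G} (intersection, +0)
JP@1: {T} ∪ {A} = {A,T} (union, +1)
JOP@1: {A,T} ∪ {C} = {A,C,T} (union, +1)
QY@1: {T} ∩ {T} = {T} (intersection, +0)
JOPQY@1: {A,C,T} ∩ {T} = {T} (intersection, +0)
JOPQVY@1: {T} ∩ {T} = {T} (intersection, +0)
FJOPQVY@1: {T} ∩ {T} = {T} (intersection, +0)
JP@2: {T} ∪ {G} = {G,T} (union, +1)
JOP@2: {G,T} ∩ {G} = {G} (intersection, +0)
QY@2: {T} ∪ {A} = {A,T} (union, +1)
JOPQY@2: {G} ∪ {A,T} = {A,G,T} (union, +1)
JOPQVY@2: {A,G,T} ∩ {G} = {G} (intersection, +0)
FJOPQVY@2: {T} ∪ {G} = {G,T} (union, +1)
JP@3: {A} ∪ {C} = {A,C} (union, +1)
JOP@3: {A,C} ∪ {T} = {A,C,T} (union, +1)
QY@3: {G} ∪ {A} = {A,G} (union, +1)
JOPQY@3: {A,C,T} ∩ {A,G} = {A} (intersection, +0)
JOPQVY@3: {A} ∩ {A} = {A} (intersection, +0)
FJOPQVY@3: {A} ∩ {A} = {A} (intersection, +0)
JP@4: {C} ∪ {T} = {C,T} (union, +1)
JOP@4: {C,T} ∩ {T} = {T} (intersection, +0)
QY@4: {C} ∩ {C} = {C} (intersection, +0)
JOPQY@4: {T} ∪ {C} = {C,T} (union, +1)
JOPQVY@4: {C,T} ∪ {G} = {C,G,T} (union, +1)
FJOPQVY@4: {T} ∩ {C,G,T} = {T} (intersection, +0)
per-site changes: [2, 2, 4, 3, 3]; total = 14

3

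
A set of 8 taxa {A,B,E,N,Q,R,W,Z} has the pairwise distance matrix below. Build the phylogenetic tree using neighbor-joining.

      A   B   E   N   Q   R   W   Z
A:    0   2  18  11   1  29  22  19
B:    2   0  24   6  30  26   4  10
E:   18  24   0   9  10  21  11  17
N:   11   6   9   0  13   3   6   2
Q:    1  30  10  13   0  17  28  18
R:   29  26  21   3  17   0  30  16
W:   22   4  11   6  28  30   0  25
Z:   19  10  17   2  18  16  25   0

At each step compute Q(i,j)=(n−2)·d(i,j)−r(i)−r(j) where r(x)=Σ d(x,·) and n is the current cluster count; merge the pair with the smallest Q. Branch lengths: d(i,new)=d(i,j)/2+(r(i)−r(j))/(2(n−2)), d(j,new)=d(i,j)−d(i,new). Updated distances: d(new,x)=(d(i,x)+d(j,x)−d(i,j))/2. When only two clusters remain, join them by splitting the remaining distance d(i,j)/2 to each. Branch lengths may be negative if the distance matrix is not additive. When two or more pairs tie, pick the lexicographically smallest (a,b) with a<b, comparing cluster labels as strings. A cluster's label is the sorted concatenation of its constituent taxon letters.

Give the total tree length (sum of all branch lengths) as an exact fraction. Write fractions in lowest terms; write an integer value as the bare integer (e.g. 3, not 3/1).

337/8

step 1: merge (A,Q) at d=1, Q=-213; branch lengths A→-3/4, Q→7/4; new cluster AQ
  updated: d(AQ,B)=31/2, d(AQ,E)=27/2, d(AQ,N)=23/2, d(AQ,R)=45/2, d(AQ,W)=49/2, d(AQ,Z)=18
step 2: merge (B,W) at d=4, Q=-166; branch lengths B→1/2, W→7/2; new cluster BW
  updated: d(AQ,BW)=18, d(BW,E)=31/2, d(BW,N)=4, d(BW,R)=26, d(BW,Z)=31/2
step 3: merge (N,R) at d=3, Q=-106; branch lengths N→-47/8, R→71/8; new cluster NR
  updated: d(AQ,NR)=31/2, d(BW,NR)=27/2, d(E,NR)=27/2, d(NR,Z)=15/2
step 4: merge (NR,Z) at d=15/2, Q=-171/2; branch lengths NR→29/12, Z→61/12; new cluster NRZ
  updated: d(AQ,NRZ)=13, d(BW,NRZ)=43/4, d(E,NRZ)=23/2
step 5: merge (AQ,E) at d=27/2, Q=-58; branch lengths AQ→31/4, E→23/4; new cluster AEQ
  updated: d(AEQ,BW)=10, d(AEQ,NRZ)=11/2
step 6: merge (AEQ,BW) at d=10, Q=-105/4; branch lengths AEQ→19/8, BW→61/8; new cluster ABEQW
  updated: d(ABEQW,NRZ)=25/8
step 7: merge (ABEQW,NRZ) at d=25/8; branch lengths ABEQW→25/16, NRZ→25/16; new cluster ABENQRWZ
final tree: ((((A:-3/4,Q:7/4):31/4,E:23/4):19/8,(B:1/2,W:7/2):61/8):25/16,((N:-47/8,R:71/8):29/12,Z:61/12):25/16)
total length: 337/8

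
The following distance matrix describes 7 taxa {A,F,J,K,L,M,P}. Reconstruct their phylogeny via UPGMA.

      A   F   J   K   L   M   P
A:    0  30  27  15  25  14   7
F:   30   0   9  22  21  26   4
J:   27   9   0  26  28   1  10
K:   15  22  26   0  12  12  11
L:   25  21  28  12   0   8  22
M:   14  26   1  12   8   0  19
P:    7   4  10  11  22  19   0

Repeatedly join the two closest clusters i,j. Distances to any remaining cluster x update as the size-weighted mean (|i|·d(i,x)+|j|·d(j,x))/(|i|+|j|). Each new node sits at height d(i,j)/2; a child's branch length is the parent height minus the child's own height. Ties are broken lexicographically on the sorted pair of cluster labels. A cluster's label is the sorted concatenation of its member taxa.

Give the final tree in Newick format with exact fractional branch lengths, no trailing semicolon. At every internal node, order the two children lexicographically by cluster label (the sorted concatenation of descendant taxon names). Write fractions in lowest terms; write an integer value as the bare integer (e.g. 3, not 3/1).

(A:59/6,(((F:2,P:2):6,(J:1/2,M:1/2):15/2):11/8,(K:6,L:6):27/8):11/24)

1. join J+M (d=1) ⇒ JM; edges |J|=1/2, |M|=1/2
  updated: d(A,JM)=41/2, d(F,JM)=35/2, d(JM,K)=19, d(JM,L)=18, d(JM,P)=29/2
2. join F+P (d=4) ⇒ FP; edges |F|=2, |P|=2
  updated: d(A,FP)=37/2, d(FP,JM)=16, d(FP,K)=33/2, d(FP,L)=43/2
3. join K+L (d=12) ⇒ KL; edges |K|=6, |L|=6
  updated: d(A,KL)=20, d(FP,KL)=19, d(JM,KL)=37/2
4. join FP+JM (d=16) ⇒ FJMP; edges |FP|=6, |JM|=15/2
  updated: d(A,FJMP)=39/2, d(FJMP,KL)=75/4
5. join FJMP+KL (d=75/4) ⇒ FJKLMP; edges |FJMP|=11/8, |KL|=27/8
  updated: d(A,FJKLMP)=59/3
6. join A+FJKLMP (d=59/3) ⇒ AFJKLMP; edges |A|=59/6, |FJKLMP|=11/24
final tree: (A:59/6,(((F:2,P:2):6,(J:1/2,M:1/2):15/2):11/8,(K:6,L:6):27/8):11/24)
total length: 1093/24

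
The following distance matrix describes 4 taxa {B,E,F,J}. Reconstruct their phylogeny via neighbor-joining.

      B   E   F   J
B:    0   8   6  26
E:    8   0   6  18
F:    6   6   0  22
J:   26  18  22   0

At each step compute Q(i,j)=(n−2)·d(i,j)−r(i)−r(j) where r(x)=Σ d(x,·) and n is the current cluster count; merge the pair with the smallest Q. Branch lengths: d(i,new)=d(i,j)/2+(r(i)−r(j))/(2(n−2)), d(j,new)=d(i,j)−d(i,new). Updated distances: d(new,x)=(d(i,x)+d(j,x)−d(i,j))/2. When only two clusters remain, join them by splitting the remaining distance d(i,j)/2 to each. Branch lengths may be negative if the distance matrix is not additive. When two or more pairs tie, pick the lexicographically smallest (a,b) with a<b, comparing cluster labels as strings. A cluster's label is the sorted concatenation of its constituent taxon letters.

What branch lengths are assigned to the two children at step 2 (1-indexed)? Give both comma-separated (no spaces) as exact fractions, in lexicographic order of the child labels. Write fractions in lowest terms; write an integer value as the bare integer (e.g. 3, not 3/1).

iteration 1: select B,F (d=6, Q=-62); attach at lengths (9/2, 3/2); label the merged cluster BF
  updated: d(BF,E)=4, d(BF,J)=21
iteration 2: select BF,E (d=4, Q=-43); attach at lengths (7/2, 1/2); label the merged cluster BEF
  updated: d(BEF,J)=35/2
iteration 3: select BEF,J (d=35/2); attach at lengths (35/4, 35/4); label the merged cluster BEFJ
final tree: (((B:9/2,F:3/2):7/2,E:1/2):35/4,J:35/4)
total length: 55/2

7/2,1/2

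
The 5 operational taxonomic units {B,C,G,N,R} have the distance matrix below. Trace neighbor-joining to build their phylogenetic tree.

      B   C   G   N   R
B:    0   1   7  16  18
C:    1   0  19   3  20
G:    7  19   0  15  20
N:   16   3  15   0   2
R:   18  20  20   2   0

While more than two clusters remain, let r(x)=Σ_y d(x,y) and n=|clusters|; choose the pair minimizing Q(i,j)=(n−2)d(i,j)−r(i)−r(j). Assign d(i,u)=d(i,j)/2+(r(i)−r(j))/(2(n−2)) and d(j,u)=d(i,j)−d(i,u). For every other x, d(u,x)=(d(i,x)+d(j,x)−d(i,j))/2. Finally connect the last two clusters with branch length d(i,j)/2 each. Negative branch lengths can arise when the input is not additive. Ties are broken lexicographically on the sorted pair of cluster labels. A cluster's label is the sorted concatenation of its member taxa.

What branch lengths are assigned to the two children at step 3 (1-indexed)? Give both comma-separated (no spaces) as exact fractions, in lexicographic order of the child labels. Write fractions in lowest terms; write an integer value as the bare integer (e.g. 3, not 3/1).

step 1: merge (N,R) at d=2, Q=-90; branch lengths N→-3, R→5; new cluster NR
  updated: d(B,NR)=16, d(C,NR)=21/2, d(G,NR)=33/2
step 2: merge (B,C) at d=1, Q=-105/2; branch lengths B→-9/8, C→17/8; new cluster BC
  updated: d(BC,G)=25/2, d(BC,NR)=51/4
step 3: merge (BC,G) at d=25/2, Q=-167/4; branch lengths BC→35/8, G→65/8; new cluster BCG
  updated: d(BCG,NR)=67/8
step 4: merge (BCG,NR) at d=67/8; branch lengths BCG→67/16, NR→67/16; new cluster BCGNR
final tree: (((B:-9/8,C:17/8):35/8,G:65/8):67/16,(N:-3,R:5):67/16)
total length: 191/8

35/8,65/8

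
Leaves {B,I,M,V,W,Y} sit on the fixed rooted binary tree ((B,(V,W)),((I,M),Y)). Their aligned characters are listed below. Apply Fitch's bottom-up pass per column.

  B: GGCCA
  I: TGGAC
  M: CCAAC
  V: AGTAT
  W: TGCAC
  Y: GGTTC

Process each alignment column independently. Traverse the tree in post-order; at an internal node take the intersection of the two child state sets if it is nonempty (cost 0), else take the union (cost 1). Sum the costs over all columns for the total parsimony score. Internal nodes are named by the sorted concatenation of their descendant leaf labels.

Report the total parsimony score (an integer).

13

VW@0: {A} ∪ {T} = {A,T} (union, +1)
BVW@0: {G} ∪ {A,T} = {A,G,T} (union, +1)
IM@0: {T} ∪ {C} = {C,T} (union, +1)
IMY@0: {C,T} ∪ {G} = {C,G,T} (union, +1)
BIMVWY@0: {A,G,T} ∩ {C,G,T} = {G,T} (intersection, +0)
VW@1: {G} ∩ {G} = {G} (intersection, +0)
BVW@1: {G} ∩ {G} = {G} (intersection, +0)
IM@1: {G} ∪ {C} = {C,G} (union, +1)
IMY@1: {C,G} ∩ {G} = {G} (intersection, +0)
BIMVWY@1: {G} ∩ {G} = {G} (intersection, +0)
VW@2: {T} ∪ {C} = {C,T} (union, +1)
BVW@2: {C} ∩ {C,T} = {C} (intersection, +0)
IM@2: {G} ∪ {A} = {A,G} (union, +1)
IMY@2: {A,G} ∪ {T} = {A,G,T} (union, +1)
BIMVWY@2: {C} ∪ {A,G,T} = {A,C,G,T} (union, +1)
VW@3: {A} ∩ {A} = {A} (intersection, +0)
BVW@3: {C} ∪ {A} = {A,C} (union, +1)
IM@3: {A} ∩ {A} = {A} (intersection, +0)
IMY@3: {A} ∪ {T} = {A,T} (union, +1)
BIMVWY@3: {A,C} ∩ {A,T} = {A} (intersection, +0)
VW@4: {T} ∪ {C} = {C,T} (union, +1)
BVW@4: {A} ∪ {C,T} = {A,C,T} (union, +1)
IM@4: {C} ∩ {C} = {C} (intersection, +0)
IMY@4: {C} ∩ {C} = {C} (intersection, +0)
BIMVWY@4: {A,C,T} ∩ {C} = {C} (intersection, +0)
per-site changes: [4, 1, 4, 2, 2]; total = 13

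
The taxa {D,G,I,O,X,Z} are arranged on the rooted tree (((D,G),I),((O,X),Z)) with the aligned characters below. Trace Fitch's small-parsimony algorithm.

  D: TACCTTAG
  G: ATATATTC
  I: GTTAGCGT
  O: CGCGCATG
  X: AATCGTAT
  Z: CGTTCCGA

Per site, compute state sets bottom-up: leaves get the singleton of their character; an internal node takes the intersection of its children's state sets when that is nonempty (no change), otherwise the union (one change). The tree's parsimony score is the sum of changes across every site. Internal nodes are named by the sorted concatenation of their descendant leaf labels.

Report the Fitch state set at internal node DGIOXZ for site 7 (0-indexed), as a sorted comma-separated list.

G,T

site 0, node DG: D={T} ∪ G={A} → {A,T} (+1)
site 0, node DGI: DG={A,T} ∪ I={G} → {A,G,T} (+1)
site 0, node OX: O={C} ∪ X={A} → {A,C} (+1)
site 0, node OXZ: OX={A,C} ∩ Z={C} → {C} (+0)
site 0, node DGIOXZ: DGI={A,G,T} ∪ OXZ={C} → {A,C,G,T} (+1)
site 1, node DG: D={A} ∪ G={T} → {A,T} (+1)
site 1, node DGI: DG={A,T} ∩ I={T} → {T} (+0)
site 1, node OX: O={G} ∪ X={A} → {A,G} (+1)
site 1, node OXZ: OX={A,G} ∩ Z={G} → {G} (+0)
site 1, node DGIOXZ: DGI={T} ∪ OXZ={G} → {G,T} (+1)
site 2, node DG: D={C} ∪ G={A} → {A,C} (+1)
site 2, node DGI: DG={A,C} ∪ I={T} → {A,C,T} (+1)
site 2, node OX: O={C} ∪ X={T} → {C,T} (+1)
site 2, node OXZ: OX={C,T} ∩ Z={T} → {T} (+0)
site 2, node DGIOXZ: DGI={A,C,T} ∩ OXZ={T} → {T} (+0)
site 3, node DG: D={C} ∪ G={T} → {C,T} (+1)
site 3, node DGI: DG={C,T} ∪ I={A} → {A,C,T} (+1)
site 3, node OX: O={G} ∪ X={C} → {C,G} (+1)
site 3, node OXZ: OX={C,G} ∪ Z={T} → {C,G,T} (+1)
site 3, node DGIOXZ: DGI={A,C,T} ∩ OXZ={C,G,T} → {C,T} (+0)
site 4, node DG: D={T} ∪ G={A} → {A,T} (+1)
site 4, node DGI: DG={A,T} ∪ I={G} → {A,G,T} (+1)
site 4, node OX: O={C} ∪ X={G} → {C,G} (+1)
site 4, node OXZ: OX={C,G} ∩ Z={C} → {C} (+0)
site 4, node DGIOXZ: DGI={A,G,T} ∪ OXZ={C} → {A,C,G,T} (+1)
site 5, node DG: D={T} ∩ G={T} → {T} (+0)
site 5, node DGI: DG={T} ∪ I={C} → {C,T} (+1)
site 5, node OX: O={A} ∪ X={T} → {A,T} (+1)
site 5, node OXZ: OX={A,T} ∪ Z={C} → {A,C,T} (+1)
site 5, node DGIOXZ: DGI={C,T} ∩ OXZ={A,C,T} → {C,T} (+0)
site 6, node DG: D={A} ∪ G={T} → {A,T} (+1)
site 6, node DGI: DG={A,T} ∪ I={G} → {A,G,T} (+1)
site 6, node OX: O={T} ∪ X={A} → {A,T} (+1)
site 6, node OXZ: OX={A,T} ∪ Z={G} → {A,G,T} (+1)
site 6, node DGIOXZ: DGI={A,G,T} ∩ OXZ={A,G,T} → {A,G,T} (+0)
site 7, node DG: D={G} ∪ G={C} → {C,G} (+1)
site 7, node DGI: DG={C,G} ∪ I={T} → {C,G,T} (+1)
site 7, node OX: O={G} ∪ X={T} → {G,T} (+1)
site 7, node OXZ: OX={G,T} ∪ Z={A} → {A,G,T} (+1)
site 7, node DGIOXZ: DGI={C,G,T} ∩ OXZ={A,G,T} → {G,T} (+0)
per-site changes: [4, 3, 3, 4, 4, 3, 4, 4]; total = 29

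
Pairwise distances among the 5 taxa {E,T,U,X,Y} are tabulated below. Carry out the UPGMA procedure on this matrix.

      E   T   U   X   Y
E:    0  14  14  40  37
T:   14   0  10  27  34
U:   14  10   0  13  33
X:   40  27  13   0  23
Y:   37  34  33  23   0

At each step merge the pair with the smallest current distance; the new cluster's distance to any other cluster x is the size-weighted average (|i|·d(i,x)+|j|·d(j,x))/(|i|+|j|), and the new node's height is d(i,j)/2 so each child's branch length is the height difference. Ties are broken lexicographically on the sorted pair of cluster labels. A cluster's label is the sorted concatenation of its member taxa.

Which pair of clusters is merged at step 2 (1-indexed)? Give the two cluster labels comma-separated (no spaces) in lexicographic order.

iteration 1: select T,U (d=10); attach at lengths (5, 5); label the merged cluster TU
  updated: d(E,TU)=14, d(TU,X)=20, d(TU,Y)=67/2
iteration 2: select E,TU (d=14); attach at lengths (7, 2); label the merged cluster ETU
  updated: d(ETU,X)=80/3, d(ETU,Y)=104/3
iteration 3: select X,Y (d=23); attach at lengths (23/2, 23/2); label the merged cluster XY
  updated: d(ETU,XY)=92/3
iteration 4: select ETU,XY (d=92/3); attach at lengths (25/3, 23/6); label the merged cluster ETUXY
final tree: ((E:7,(T:5,U:5):2):25/3,(X:23/2,Y:23/2):23/6)
total length: 325/6

E,TU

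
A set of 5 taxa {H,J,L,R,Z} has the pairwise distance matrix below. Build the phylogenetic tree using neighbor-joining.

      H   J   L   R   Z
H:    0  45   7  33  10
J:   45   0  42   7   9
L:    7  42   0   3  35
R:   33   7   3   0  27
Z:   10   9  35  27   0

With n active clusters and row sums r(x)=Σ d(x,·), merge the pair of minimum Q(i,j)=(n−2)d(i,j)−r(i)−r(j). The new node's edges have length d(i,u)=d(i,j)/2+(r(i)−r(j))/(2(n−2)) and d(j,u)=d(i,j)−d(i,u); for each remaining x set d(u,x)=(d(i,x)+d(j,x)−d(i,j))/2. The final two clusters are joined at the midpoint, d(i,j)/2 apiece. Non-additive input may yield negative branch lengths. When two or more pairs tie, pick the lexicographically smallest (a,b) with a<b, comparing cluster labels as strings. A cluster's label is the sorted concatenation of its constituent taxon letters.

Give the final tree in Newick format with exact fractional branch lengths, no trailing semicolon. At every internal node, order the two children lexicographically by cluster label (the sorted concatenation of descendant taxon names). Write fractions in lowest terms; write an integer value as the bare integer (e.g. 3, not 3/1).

iteration 1: select H,L (d=7, Q=-161); attach at lengths (29/6, 13/6); label the merged cluster HL
  updated: d(HL,J)=40, d(HL,R)=29/2, d(HL,Z)=19
iteration 2: select HL,R (d=29/2, Q=-93); attach at lengths (27/2, 1); label the merged cluster HLR
  updated: d(HLR,J)=65/4, d(HLR,Z)=63/4
iteration 3: select HLR,J (d=65/4, Q=-41); attach at lengths (23/2, 19/4); label the merged cluster HJLR
  updated: d(HJLR,Z)=17/4
iteration 4: select HJLR,Z (d=17/4); attach at lengths (17/8, 17/8); label the merged cluster HJLRZ
final tree: ((((H:29/6,L:13/6):27/2,R:1):23/2,J:19/4):17/8,Z:17/8)
total length: 42

((((H:29/6,L:13/6):27/2,R:1):23/2,J:19/4):17/8,Z:17/8)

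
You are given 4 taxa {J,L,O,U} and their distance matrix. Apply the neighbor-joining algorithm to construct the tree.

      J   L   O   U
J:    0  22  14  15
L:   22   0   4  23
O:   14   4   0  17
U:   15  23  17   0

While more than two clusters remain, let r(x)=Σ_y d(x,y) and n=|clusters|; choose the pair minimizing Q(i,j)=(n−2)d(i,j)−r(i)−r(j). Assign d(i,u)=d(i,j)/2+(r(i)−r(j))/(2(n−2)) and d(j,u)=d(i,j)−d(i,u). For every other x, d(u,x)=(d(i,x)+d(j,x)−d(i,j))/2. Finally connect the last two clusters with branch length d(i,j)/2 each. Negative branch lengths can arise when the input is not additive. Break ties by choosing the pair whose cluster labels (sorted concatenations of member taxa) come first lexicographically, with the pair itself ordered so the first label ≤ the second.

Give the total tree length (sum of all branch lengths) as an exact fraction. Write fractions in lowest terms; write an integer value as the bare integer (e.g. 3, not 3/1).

step 1: merge (J,U) at d=15, Q=-76; branch lengths J→13/2, U→17/2; new cluster JU
  updated: d(JU,L)=15, d(JU,O)=8
step 2: merge (JU,L) at d=15, Q=-27; branch lengths JU→19/2, L→11/2; new cluster JLU
  updated: d(JLU,O)=-3/2
step 3: merge (JLU,O) at d=-3/2; branch lengths JLU→-3/4, O→-3/4; new cluster JLOU
final tree: (((J:13/2,U:17/2):19/2,L:11/2):-3/4,O:-3/4)
total length: 57/2

57/2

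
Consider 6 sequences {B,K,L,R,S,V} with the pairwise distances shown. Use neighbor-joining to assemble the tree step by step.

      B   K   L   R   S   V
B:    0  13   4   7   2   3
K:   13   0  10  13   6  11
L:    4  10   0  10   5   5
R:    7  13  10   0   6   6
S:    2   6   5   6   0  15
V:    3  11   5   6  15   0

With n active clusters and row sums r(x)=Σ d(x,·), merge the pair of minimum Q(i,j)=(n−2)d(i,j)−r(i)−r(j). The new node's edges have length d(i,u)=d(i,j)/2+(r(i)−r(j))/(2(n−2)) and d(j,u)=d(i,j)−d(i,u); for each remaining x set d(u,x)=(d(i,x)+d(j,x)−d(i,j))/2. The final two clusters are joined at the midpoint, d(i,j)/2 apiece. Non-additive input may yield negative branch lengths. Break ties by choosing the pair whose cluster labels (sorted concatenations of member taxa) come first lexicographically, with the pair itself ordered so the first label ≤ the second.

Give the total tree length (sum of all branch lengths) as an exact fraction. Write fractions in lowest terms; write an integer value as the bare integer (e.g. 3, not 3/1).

317/16

1. join K+S (d=6, Q=-63) ⇒ KS; edges |K|=43/8, |S|=5/8
  updated: d(B,KS)=9/2, d(KS,L)=9/2, d(KS,R)=13/2, d(KS,V)=10
2. join KS+L (d=9/2, Q=-71/2) ⇒ KLS; edges |KS|=31/12, |L|=23/12
  updated: d(B,KLS)=2, d(KLS,R)=6, d(KLS,V)=21/4
3. join B+KLS (d=2, Q=-85/4) ⇒ BKLS; edges |B|=11/16, |KLS|=21/16
  updated: d(BKLS,R)=11/2, d(BKLS,V)=25/8
4. join BKLS+R (d=11/2, Q=-117/8) ⇒ BKLRS; edges |BKLS|=21/16, |R|=67/16
  updated: d(BKLRS,V)=29/16
5. join BKLRS+V (d=29/16) ⇒ BKLRSV; edges |BKLRS|=29/32, |V|=29/32
final tree: (((B:11/16,((K:43/8,S:5/8):31/12,L:23/12):21/16):21/16,R:67/16):29/32,V:29/32)
total length: 317/16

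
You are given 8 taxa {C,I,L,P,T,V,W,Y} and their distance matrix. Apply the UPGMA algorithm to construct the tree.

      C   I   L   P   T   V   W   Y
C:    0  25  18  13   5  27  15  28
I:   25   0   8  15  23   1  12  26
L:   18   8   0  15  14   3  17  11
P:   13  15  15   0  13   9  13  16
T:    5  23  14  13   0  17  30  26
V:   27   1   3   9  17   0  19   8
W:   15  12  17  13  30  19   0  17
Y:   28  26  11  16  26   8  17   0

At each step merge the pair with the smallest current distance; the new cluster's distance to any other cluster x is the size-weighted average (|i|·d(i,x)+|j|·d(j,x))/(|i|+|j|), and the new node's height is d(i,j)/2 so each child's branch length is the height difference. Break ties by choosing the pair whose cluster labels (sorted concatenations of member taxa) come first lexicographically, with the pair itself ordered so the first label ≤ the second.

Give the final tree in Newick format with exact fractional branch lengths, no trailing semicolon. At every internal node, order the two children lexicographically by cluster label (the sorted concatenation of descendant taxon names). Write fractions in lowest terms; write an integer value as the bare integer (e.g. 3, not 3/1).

step 1: merge (I,V) at d=1; branch lengths I→1/2, V→1/2; new cluster IV
  updated: d(C,IV)=26, d(IV,L)=11/2, d(IV,P)=12, d(IV,T)=20, d(IV,W)=31/2, d(IV,Y)=17
step 2: merge (C,T) at d=5; branch lengths C→5/2, T→5/2; new cluster CT
  updated: d(CT,IV)=23, d(CT,L)=16, d(CT,P)=13, d(CT,W)=45/2, d(CT,Y)=27
step 3: merge (IV,L) at d=11/2; branch lengths IV→9/4, L→11/4; new cluster ILV
  updated: d(CT,ILV)=62/3, d(ILV,P)=13, d(ILV,W)=16, d(ILV,Y)=15
step 4: merge (CT,P) at d=13; branch lengths CT→4, P→13/2; new cluster CPT
  updated: d(CPT,ILV)=163/9, d(CPT,W)=58/3, d(CPT,Y)=70/3
step 5: merge (ILV,Y) at d=15; branch lengths ILV→19/4, Y→15/2; new cluster ILVY
  updated: d(CPT,ILVY)=233/12, d(ILVY,W)=65/4
step 6: merge (ILVY,W) at d=65/4; branch lengths ILVY→5/8, W→65/8; new cluster ILVWY
  updated: d(CPT,ILVWY)=97/5
step 7: merge (CPT,ILVWY) at d=97/5; branch lengths CPT→16/5, ILVWY→63/40; new cluster CILPTVWY
final tree: (((C:5/2,T:5/2):4,P:13/2):16/5,((((I:1/2,V:1/2):9/4,L:11/4):19/4,Y:15/2):5/8,W:65/8):63/40)
total length: 1891/40

(((C:5/2,T:5/2):4,P:13/2):16/5,((((I:1/2,V:1/2):9/4,L:11/4):19/4,Y:15/2):5/8,W:65/8):63/40)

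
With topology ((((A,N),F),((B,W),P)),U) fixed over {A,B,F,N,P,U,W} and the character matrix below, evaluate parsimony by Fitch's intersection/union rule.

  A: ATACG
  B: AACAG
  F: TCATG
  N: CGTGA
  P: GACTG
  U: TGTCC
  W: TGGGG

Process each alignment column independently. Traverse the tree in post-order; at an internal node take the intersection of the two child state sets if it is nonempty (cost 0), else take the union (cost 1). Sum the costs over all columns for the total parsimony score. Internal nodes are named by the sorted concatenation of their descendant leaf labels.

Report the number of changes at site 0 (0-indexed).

[col 0] AN: children A:{A}, N:{C} ∪→ {A,C}; cost 1
[col 0] AFN: children AN:{A,C}, F:{T} ∪→ {A,C,T}; cost 1
[col 0] BW: children B:{A}, W:{T} ∪→ {A,T}; cost 1
[col 0] BPW: children BW:{A,T}, P:{G} ∪→ {A,G,T}; cost 1
[col 0] ABFNPW: children AFN:{A,C,T}, BPW:{A,G,T} ∩→ {A,T}; cost 0
[col 0] ABFNPUW: children ABFNPW:{A,T}, U:{T} ∩→ {T}; cost 0
[col 1] AN: children A:{T}, N:{G} ∪→ {G,T}; cost 1
[col 1] AFN: children AN:{G,T}, F:{C} ∪→ {C,G,T}; cost 1
[col 1] BW: children B:{A}, W:{G} ∪→ {A,G}; cost 1
[col 1] BPW: children BW:{A,G}, P:{A} ∩→ {A}; cost 0
[col 1] ABFNPW: children AFN:{C,G,T}, BPW:{A} ∪→ {A,C,G,T}; cost 1
[col 1] ABFNPUW: children ABFNPW:{A,C,G,T}, U:{G} ∩→ {G}; cost 0
[col 2] AN: children A:{A}, N:{T} ∪→ {A,T}; cost 1
[col 2] AFN: children AN:{A,T}, F:{A} ∩→ {A}; cost 0
[col 2] BW: children B:{C}, W:{G} ∪→ {C,G}; cost 1
[col 2] BPW: children BW:{C,G}, P:{C} ∩→ {C}; cost 0
[col 2] ABFNPW: children AFN:{A}, BPW:{C} ∪→ {A,C}; cost 1
[col 2] ABFNPUW: children ABFNPW:{A,C}, U:{T} ∪→ {A,C,T}; cost 1
[col 3] AN: children A:{C}, N:{G} ∪→ {C,G}; cost 1
[col 3] AFN: children AN:{C,G}, F:{T} ∪→ {C,G,T}; cost 1
[col 3] BW: children B:{A}, W:{G} ∪→ {A,G}; cost 1
[col 3] BPW: children BW:{A,G}, P:{T} ∪→ {A,G,T}; cost 1
[col 3] ABFNPW: children AFN:{C,G,T}, BPW:{A,G,T} ∩→ {G,T}; cost 0
[col 3] ABFNPUW: children ABFNPW:{G,T}, U:{C} ∪→ {C,G,T}; cost 1
[col 4] AN: children A:{G}, N:{A} ∪→ {A,G}; cost 1
[col 4] AFN: children AN:{A,G}, F:{G} ∩→ {G}; cost 0
[col 4] BW: children B:{G}, W:{G} ∩→ {G}; cost 0
[col 4] BPW: children BW:{G}, P:{G} ∩→ {G}; cost 0
[col 4] ABFNPW: children AFN:{G}, BPW:{G} ∩→ {G}; cost 0
[col 4] ABFNPUW: children ABFNPW:{G}, U:{C} ∪→ {C,G}; cost 1
per-site changes: [4, 4, 4, 5, 2]; total = 19

4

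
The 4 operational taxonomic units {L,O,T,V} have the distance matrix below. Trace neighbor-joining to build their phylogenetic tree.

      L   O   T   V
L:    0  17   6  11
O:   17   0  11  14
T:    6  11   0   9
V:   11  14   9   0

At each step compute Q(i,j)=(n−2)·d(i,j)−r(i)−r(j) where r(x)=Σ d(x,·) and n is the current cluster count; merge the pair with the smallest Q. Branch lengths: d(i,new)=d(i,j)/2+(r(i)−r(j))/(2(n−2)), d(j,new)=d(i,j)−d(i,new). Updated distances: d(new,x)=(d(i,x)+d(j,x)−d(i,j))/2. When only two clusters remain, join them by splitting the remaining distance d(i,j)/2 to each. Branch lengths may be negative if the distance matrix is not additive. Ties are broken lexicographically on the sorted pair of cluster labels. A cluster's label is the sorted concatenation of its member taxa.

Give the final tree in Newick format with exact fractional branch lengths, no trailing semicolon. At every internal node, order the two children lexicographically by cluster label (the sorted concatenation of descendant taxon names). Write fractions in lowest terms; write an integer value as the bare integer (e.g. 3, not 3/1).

(((L:5,T:1):2,O:9):5/2,V:5/2)

1. join L+T (d=6, Q=-48) ⇒ LT; edges |L|=5, |T|=1
  updated: d(LT,O)=11, d(LT,V)=7
2. join LT+O (d=11, Q=-32) ⇒ LOT; edges |LT|=2, |O|=9
  updated: d(LOT,V)=5
3. join LOT+V (d=5) ⇒ LOTV; edges |LOT|=5/2, |V|=5/2
final tree: (((L:5,T:1):2,O:9):5/2,V:5/2)
total length: 22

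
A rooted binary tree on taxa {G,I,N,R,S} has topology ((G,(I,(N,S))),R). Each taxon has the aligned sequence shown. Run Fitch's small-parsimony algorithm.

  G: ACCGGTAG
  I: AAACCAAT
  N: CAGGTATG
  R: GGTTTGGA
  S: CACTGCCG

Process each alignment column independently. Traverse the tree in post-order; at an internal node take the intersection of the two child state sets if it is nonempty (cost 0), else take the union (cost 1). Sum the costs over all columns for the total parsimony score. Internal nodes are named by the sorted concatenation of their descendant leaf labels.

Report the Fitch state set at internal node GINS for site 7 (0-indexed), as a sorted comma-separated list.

NS@0: {C} ∩ {C} = {C} (intersection, +0)
INS@0: {A} ∪ {C} = {A,C} (union, +1)
GINS@0: {A} ∩ {A,C} = {A} (intersection, +0)
GINRS@0: {A} ∪ {G} = {A,G} (union, +1)
NS@1: {A} ∩ {A} = {A} (intersection, +0)
INS@1: {A} ∩ {A} = {A} (intersection, +0)
GINS@1: {C} ∪ {A} = {A,C} (union, +1)
GINRS@1: {A,C} ∪ {G} = {A,C,G} (union, +1)
NS@2: {G} ∪ {C} = {C,G} (union, +1)
INS@2: {A} ∪ {C,G} = {A,C,G} (union, +1)
GINS@2: {C} ∩ {A,C,G} = {C} (intersection, +0)
GINRS@2: {C} ∪ {T} = {C,T} (union, +1)
NS@3: {G} ∪ {T} = {G,T} (union, +1)
INS@3: {C} ∪ {G,T} = {C,G,T} (union, +1)
GINS@3: {G} ∩ {C,G,T} = {G} (intersection, +0)
GINRS@3: {G} ∪ {T} = {G,T} (union, +1)
NS@4: {T} ∪ {G} = {G,T} (union, +1)
INS@4: {C} ∪ {G,T} = {C,G,T} (union, +1)
GINS@4: {G} ∩ {C,G,T} = {G} (intersection, +0)
GINRS@4: {G} ∪ {T} = {G,T} (union, +1)
NS@5: {A} ∪ {C} = {A,C} (union, +1)
INS@5: {A} ∩ {A,C} = {A} (intersection, +0)
GINS@5: {T} ∪ {A} = {A,T} (union, +1)
GINRS@5: {A,T} ∪ {G} = {A,G,T} (union, +1)
NS@6: {T} ∪ {C} = {C,T} (union, +1)
INS@6: {A} ∪ {C,T} = {A,C,T} (union, +1)
GINS@6: {A} ∩ {A,C,T} = {A} (intersection, +0)
GINRS@6: {A} ∪ {G} = {A,G} (union, +1)
NS@7: {G} ∩ {G} = {G} (intersection, +0)
INS@7: {T} ∪ {G} = {G,T} (union, +1)
GINS@7: {G} ∩ {G,T} = {G} (intersection, +0)
GINRS@7: {G} ∪ {A} = {A,G} (union, +1)
per-site changes: [2, 2, 3, 3, 3, 3, 3, 2]; total = 21

G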